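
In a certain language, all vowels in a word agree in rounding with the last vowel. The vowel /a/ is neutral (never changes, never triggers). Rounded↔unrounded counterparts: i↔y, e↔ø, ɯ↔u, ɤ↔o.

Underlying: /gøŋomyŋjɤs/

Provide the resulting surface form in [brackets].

[geŋɤmiŋjɤs]

/ø/ harmonizes with /ɤ/ ([-round]) → [e]
/o/ harmonizes with /ɤ/ ([-round]) → [ɤ]
/y/ harmonizes with /ɤ/ ([-round]) → [i]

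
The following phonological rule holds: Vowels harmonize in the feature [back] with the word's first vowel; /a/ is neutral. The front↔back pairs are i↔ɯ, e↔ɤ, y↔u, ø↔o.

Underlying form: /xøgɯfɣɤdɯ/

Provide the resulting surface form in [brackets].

/ɯ/ harmonizes with /ø/ ([-back]) → [i]
/ɤ/ harmonizes with /ø/ ([-back]) → [e]
/ɯ/ harmonizes with /ø/ ([-back]) → [i]

[xøgifɣedi]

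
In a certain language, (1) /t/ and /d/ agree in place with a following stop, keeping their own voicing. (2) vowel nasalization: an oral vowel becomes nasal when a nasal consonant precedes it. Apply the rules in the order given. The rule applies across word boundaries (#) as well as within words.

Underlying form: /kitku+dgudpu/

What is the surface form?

[kikku+ggubpu]

Rule 1: /t/ before /k/ (velar) → [k]
Rule 1: /d/ before /g/ (velar) → [g]
Rule 1: /d/ before /p/ (labial) → [b]
After rule 1: kikku+ggubpu
Rule 2: no segment meets the rule's conditions; no change.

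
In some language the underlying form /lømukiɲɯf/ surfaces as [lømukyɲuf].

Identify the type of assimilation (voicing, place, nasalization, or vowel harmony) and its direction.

vowel harmony, progressive

/i/→[y] /ɯ/→[u].
Vowels agree with the first vowel, so the harmony is progressive.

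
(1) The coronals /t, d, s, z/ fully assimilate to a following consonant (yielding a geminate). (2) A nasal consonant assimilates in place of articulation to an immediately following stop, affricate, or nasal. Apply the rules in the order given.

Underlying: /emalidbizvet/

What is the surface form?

Rule 1: /d/ before /b/ → [b] (total assimilation)
Rule 1: /z/ before /v/ → [v] (total assimilation)
After rule 1: emalibbivvet
Rule 2: no segment meets the rule's conditions; no change.

[emalibbivvet]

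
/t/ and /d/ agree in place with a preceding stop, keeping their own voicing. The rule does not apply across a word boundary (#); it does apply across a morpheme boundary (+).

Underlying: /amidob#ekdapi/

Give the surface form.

[amidob#ekgapi]

/d/ after /k/ (velar) → [g]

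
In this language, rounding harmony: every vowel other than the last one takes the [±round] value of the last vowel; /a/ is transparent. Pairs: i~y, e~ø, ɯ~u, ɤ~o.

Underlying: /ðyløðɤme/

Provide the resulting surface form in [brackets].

[ðileðɤme]

/y/ harmonizes with /e/ ([-round]) → [i]
/ø/ harmonizes with /e/ ([-round]) → [e]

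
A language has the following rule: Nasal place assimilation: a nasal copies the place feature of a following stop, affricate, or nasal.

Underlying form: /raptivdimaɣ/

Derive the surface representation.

no segment meets the rule's conditions; no change.

[raptivdimaɣ]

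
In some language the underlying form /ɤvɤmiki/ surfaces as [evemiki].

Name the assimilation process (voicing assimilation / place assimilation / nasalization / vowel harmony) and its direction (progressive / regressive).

/ɤ/→[e] /ɤ/→[e].
Vowels agree with the last vowel, so the harmony is regressive.

vowel harmony, regressive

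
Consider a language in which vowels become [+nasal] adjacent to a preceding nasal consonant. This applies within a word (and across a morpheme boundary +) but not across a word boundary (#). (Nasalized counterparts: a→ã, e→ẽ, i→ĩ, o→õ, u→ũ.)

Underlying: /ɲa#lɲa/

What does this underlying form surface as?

/a/ after nasal /ɲ/ → [ã]
/a/ after nasal /ɲ/ → [ã]

[ɲã#lɲã]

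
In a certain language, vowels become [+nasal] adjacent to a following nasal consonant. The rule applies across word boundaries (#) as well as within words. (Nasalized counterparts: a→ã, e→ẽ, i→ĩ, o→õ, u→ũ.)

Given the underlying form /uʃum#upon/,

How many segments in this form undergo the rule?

2

/u/ before nasal /m/ → [ũ]
/o/ before nasal /n/ → [õ]
2 segments change.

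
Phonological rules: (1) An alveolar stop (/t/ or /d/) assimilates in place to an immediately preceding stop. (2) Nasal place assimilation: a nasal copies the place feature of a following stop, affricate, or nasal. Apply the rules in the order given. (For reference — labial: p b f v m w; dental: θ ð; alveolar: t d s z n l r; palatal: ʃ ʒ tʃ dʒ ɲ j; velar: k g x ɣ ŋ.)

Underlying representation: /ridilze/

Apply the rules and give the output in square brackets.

Rule 1: no segment meets the rule's conditions; no change.
After rule 1: ridilze
Rule 2: no segment meets the rule's conditions; no change.

[ridilze]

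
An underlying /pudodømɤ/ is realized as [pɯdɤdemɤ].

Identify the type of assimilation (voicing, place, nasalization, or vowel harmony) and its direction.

vowel harmony, regressive

/u/→[ɯ] /o/→[ɤ] /ø/→[e].
Vowels agree with the last vowel, so the harmony is regressive.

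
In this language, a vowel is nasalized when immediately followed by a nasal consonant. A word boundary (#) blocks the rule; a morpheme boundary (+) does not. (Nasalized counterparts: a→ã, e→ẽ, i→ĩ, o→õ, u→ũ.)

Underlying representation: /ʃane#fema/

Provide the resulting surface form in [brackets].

/a/ before nasal /n/ → [ã]
/e/ before nasal /m/ → [ẽ]

[ʃãne#fẽma]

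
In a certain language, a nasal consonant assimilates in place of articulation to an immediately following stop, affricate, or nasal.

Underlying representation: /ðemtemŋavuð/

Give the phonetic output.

/m/ before /t/ (alveolar) → [n]
/m/ before /ŋ/ (velar) → [ŋ]

[ðenteŋŋavuð]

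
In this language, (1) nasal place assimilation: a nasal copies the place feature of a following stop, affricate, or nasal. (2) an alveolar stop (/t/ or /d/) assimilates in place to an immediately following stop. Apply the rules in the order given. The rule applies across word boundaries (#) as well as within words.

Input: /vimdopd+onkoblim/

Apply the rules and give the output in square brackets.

[vindopd+oŋkoblim]

Rule 1: /m/ before /d/ (alveolar) → [n]
Rule 1: /n/ before /k/ (velar) → [ŋ]
After rule 1: vindopd+oŋkoblim
Rule 2: no segment meets the rule's conditions; no change.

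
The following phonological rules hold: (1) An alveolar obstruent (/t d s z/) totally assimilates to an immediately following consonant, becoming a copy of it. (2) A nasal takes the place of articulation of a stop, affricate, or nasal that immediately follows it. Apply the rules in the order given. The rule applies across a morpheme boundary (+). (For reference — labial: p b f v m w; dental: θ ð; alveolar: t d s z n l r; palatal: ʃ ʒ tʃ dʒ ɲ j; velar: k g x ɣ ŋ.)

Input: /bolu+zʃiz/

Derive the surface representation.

Rule 1: /z/ before /ʃ/ → [ʃ] (total assimilation)
After rule 1: bolu+ʃʃiz
Rule 2: no segment meets the rule's conditions; no change.

[bolu+ʃʃiz]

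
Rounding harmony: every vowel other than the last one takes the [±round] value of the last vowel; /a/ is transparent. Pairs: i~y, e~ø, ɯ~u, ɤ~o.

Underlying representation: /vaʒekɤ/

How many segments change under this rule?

No segment meets the rule's conditions.

0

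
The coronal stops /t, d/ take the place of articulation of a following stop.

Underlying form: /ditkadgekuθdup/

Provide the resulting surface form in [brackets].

/t/ before /k/ (velar) → [k]
/d/ before /g/ (velar) → [g]

[dikkaggekuθdup]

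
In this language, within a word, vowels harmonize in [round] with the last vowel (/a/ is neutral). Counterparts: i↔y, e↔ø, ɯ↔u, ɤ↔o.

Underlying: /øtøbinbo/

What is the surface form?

[øtøbynbo]

/i/ harmonizes with /o/ ([+round]) → [y]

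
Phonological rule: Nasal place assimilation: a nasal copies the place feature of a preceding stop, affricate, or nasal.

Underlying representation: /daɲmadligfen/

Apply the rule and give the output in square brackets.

/m/ after /ɲ/ (palatal) → [ɲ]

[daɲɲadligfen]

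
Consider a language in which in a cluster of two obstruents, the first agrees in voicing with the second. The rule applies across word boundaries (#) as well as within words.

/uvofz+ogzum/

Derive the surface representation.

[uvovz+ogzum]

/f/ before /z/ (voiced) → [v]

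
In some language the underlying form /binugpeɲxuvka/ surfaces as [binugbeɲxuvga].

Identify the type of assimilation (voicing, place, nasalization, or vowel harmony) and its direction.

/p/→[b] /k/→[g].
Each target copies a feature from the preceding segment, so the direction is progressive.

voicing assimilation, progressive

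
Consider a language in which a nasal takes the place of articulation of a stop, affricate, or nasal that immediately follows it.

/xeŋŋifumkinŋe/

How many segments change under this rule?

/m/ before /k/ (velar) → [ŋ]
/n/ before /ŋ/ (velar) → [ŋ]
2 segments change.

2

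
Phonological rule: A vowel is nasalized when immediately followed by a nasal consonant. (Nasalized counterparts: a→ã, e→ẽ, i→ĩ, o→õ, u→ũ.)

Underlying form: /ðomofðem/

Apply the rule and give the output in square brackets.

[ðõmofðẽm]

/o/ before nasal /m/ → [õ]
/e/ before nasal /m/ → [ẽ]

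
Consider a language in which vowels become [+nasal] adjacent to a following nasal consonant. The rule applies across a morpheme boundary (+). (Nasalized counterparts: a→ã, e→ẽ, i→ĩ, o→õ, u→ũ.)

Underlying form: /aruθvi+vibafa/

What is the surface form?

no segment meets the rule's conditions; no change.

[aruθvi+vibafa]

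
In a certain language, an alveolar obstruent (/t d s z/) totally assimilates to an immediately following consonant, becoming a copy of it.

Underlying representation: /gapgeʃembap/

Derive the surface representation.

no segment meets the rule's conditions; no change.

[gapgeʃembap]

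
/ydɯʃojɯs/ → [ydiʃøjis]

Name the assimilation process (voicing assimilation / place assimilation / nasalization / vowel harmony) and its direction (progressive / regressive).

vowel harmony, progressive

/ɯ/→[i] /o/→[ø] /ɯ/→[i].
Vowels agree with the first vowel, so the harmony is progressive.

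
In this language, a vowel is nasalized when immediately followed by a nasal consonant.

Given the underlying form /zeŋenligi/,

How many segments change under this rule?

/e/ before nasal /ŋ/ → [ẽ]
/e/ before nasal /n/ → [ẽ]
2 segments change.

2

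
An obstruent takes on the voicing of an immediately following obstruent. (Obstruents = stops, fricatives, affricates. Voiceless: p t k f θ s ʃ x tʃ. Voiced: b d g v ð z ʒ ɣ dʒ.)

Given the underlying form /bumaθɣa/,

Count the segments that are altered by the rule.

1

/θ/ before /ɣ/ (voiced) → [ð]
1 segment changes.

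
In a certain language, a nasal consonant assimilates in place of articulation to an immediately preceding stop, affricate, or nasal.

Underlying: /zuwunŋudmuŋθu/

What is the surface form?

/ŋ/ after /n/ (alveolar) → [n]
/m/ after /d/ (alveolar) → [n]

[zuwunnudnuŋθu]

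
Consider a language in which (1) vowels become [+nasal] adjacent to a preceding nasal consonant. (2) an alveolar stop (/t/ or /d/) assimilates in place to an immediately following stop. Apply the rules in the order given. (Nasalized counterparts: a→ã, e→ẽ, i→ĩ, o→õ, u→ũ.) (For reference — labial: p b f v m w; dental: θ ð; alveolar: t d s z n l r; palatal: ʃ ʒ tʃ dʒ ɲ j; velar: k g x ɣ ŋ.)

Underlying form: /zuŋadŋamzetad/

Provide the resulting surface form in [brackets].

Rule 1: /a/ after nasal /ŋ/ → [ã]
Rule 1: /a/ after nasal /ŋ/ → [ã]
After rule 1: zuŋãdŋãmzetad
Rule 2: no segment meets the rule's conditions; no change.

[zuŋãdŋãmzetad]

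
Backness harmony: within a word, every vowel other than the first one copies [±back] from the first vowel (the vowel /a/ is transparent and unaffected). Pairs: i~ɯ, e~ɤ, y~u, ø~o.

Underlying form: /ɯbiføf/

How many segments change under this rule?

2

/i/ harmonizes with /ɯ/ ([+back]) → [ɯ]
/ø/ harmonizes with /ɯ/ ([+back]) → [o]
2 segments change.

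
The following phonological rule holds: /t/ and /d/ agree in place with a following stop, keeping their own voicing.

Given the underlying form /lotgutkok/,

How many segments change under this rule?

2

/t/ before /g/ (velar) → [k]
/t/ before /k/ (velar) → [k]
2 segments change.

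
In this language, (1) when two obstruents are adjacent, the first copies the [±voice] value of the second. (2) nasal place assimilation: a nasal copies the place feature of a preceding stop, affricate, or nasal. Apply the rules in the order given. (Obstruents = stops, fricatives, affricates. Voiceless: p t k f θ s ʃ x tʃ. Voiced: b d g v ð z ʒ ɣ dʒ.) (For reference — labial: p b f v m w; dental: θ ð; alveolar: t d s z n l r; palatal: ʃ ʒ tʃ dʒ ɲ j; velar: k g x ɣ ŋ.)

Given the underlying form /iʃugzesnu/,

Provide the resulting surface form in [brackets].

[iʃugzesnu]

Rule 1: no segment meets the rule's conditions; no change.
After rule 1: iʃugzesnu
Rule 2: no segment meets the rule's conditions; no change.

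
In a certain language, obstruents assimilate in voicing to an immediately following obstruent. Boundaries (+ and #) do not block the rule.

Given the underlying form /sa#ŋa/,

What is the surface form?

[sa#ŋa]

no segment meets the rule's conditions; no change.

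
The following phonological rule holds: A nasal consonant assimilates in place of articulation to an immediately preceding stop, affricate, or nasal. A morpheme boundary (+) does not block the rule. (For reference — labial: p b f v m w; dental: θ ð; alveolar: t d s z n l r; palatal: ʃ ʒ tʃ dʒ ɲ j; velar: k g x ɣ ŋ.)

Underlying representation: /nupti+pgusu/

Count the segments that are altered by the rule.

0

No segment meets the rule's conditions.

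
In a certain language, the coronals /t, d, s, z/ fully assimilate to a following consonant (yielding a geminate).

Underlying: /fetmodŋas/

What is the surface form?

[femmoŋŋas]

/t/ before /m/ → [m] (total assimilation)
/d/ before /ŋ/ → [ŋ] (total assimilation)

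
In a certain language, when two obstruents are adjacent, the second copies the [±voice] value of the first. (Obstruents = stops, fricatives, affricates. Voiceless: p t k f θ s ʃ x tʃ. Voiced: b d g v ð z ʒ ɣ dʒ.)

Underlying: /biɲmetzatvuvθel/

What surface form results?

/z/ after /t/ (voiceless) → [s]
/v/ after /t/ (voiceless) → [f]
/θ/ after /v/ (voiced) → [ð]

[biɲmetsatfuvðel]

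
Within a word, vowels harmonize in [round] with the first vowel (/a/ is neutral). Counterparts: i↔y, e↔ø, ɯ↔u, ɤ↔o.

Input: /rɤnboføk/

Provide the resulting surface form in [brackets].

/o/ harmonizes with /ɤ/ ([-round]) → [ɤ]
/ø/ harmonizes with /ɤ/ ([-round]) → [e]

[rɤnbɤfek]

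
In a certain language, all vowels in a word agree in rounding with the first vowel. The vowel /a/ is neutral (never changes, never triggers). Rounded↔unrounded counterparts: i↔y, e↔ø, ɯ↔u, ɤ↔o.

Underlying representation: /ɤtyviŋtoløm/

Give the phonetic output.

[ɤtiviŋtɤlem]

/y/ harmonizes with /ɤ/ ([-round]) → [i]
/o/ harmonizes with /ɤ/ ([-round]) → [ɤ]
/ø/ harmonizes with /ɤ/ ([-round]) → [e]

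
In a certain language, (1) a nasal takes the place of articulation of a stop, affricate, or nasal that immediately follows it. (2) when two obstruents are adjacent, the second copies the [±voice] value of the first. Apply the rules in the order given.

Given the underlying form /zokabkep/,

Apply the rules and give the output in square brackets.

[zokabgep]

Rule 1: no segment meets the rule's conditions; no change.
After rule 1: zokabkep
Rule 2: /k/ after /b/ (voiced) → [g]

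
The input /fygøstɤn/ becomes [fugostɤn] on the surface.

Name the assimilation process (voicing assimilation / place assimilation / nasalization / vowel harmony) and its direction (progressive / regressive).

/y/→[u] /ø/→[o].
Vowels agree with the last vowel, so the harmony is regressive.

vowel harmony, regressive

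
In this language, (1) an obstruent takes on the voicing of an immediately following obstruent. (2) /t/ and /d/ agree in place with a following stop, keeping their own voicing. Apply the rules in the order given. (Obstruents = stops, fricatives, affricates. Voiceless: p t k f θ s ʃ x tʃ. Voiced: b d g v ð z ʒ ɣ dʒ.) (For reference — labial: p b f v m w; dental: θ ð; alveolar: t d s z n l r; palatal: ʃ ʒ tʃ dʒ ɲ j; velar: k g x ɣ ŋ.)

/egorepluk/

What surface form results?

Rule 1: no segment meets the rule's conditions; no change.
After rule 1: egorepluk
Rule 2: no segment meets the rule's conditions; no change.

[egorepluk]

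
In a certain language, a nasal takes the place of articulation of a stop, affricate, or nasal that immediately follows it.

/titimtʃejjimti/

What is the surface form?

[titiɲtʃejjinti]

/m/ before /tʃ/ (palatal) → [ɲ]
/m/ before /t/ (alveolar) → [n]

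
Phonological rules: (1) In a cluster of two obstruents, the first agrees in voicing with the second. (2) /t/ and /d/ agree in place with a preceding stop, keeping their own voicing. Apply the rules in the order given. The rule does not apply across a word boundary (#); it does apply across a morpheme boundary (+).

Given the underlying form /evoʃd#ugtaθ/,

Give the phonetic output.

Rule 1: /ʃ/ before /d/ (voiced) → [ʒ]
Rule 1: /g/ before /t/ (voiceless) → [k]
After rule 1: evoʒd#uktaθ
Rule 2: /t/ after /k/ (velar) → [k]

[evoʒd#ukkaθ]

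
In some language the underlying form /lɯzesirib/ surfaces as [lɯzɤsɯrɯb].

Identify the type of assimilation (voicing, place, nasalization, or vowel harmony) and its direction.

/e/→[ɤ] /i/→[ɯ] /i/→[ɯ].
Vowels agree with the first vowel, so the harmony is progressive.

vowel harmony, progressive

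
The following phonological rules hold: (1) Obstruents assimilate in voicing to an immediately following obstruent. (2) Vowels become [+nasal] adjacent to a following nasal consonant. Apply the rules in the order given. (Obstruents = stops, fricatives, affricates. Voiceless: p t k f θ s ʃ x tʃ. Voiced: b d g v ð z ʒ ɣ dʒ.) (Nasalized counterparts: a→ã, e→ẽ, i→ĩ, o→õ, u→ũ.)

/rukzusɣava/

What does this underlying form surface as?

Rule 1: /k/ before /z/ (voiced) → [g]
Rule 1: /s/ before /ɣ/ (voiced) → [z]
After rule 1: rugzuzɣava
Rule 2: no segment meets the rule's conditions; no change.

[rugzuzɣava]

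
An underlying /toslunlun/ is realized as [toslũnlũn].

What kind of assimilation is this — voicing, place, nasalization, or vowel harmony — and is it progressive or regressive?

nasalization, regressive

/u/→[ũ] /u/→[ũ].
Each target copies a feature from the following segment, so the direction is regressive.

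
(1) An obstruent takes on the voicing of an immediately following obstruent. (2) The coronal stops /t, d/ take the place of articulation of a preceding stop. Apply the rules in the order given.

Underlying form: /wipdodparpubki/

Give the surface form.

[wibbotparpupki]

Rule 1: /p/ before /d/ (voiced) → [b]
Rule 1: /d/ before /p/ (voiceless) → [t]
Rule 1: /b/ before /k/ (voiceless) → [p]
After rule 1: wibdotparpupki
Rule 2: /d/ after /b/ (labial) → [b]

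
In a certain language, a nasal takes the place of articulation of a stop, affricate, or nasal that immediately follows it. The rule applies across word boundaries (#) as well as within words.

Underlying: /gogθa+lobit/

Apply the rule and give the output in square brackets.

[gogθa+lobit]

no segment meets the rule's conditions; no change.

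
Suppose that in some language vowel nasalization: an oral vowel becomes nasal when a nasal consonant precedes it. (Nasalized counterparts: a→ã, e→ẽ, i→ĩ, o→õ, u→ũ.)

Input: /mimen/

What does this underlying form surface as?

/i/ after nasal /m/ → [ĩ]
/e/ after nasal /m/ → [ẽ]

[mĩmẽn]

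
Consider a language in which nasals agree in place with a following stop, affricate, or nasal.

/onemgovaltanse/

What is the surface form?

/m/ before /g/ (velar) → [ŋ]

[oneŋgovaltanse]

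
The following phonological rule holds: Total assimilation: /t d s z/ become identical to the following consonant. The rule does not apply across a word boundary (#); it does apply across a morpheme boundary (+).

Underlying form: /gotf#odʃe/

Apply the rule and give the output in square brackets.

[goff#oʃʃe]

/t/ before /f/ → [f] (total assimilation)
/d/ before /ʃ/ → [ʃ] (total assimilation)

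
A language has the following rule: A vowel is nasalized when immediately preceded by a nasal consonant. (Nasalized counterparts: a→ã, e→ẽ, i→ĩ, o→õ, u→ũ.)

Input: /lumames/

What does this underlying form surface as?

/a/ after nasal /m/ → [ã]
/e/ after nasal /m/ → [ẽ]

[lumãmẽs]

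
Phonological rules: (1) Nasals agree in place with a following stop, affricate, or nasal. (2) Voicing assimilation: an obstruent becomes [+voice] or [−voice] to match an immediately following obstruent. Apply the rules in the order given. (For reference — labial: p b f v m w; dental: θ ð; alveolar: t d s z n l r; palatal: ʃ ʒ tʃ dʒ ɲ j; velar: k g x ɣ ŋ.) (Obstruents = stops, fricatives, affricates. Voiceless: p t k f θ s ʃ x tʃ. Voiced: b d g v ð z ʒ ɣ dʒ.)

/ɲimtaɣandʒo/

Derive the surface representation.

Rule 1: /m/ before /t/ (alveolar) → [n]
Rule 1: /n/ before /dʒ/ (palatal) → [ɲ]
After rule 1: ɲintaɣaɲdʒo
Rule 2: no segment meets the rule's conditions; no change.

[ɲintaɣaɲdʒo]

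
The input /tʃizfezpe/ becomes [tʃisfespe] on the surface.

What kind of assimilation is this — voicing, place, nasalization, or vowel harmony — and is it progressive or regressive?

/z/→[s] /z/→[s].
Each target copies a feature from the following segment, so the direction is regressive.

voicing assimilation, regressive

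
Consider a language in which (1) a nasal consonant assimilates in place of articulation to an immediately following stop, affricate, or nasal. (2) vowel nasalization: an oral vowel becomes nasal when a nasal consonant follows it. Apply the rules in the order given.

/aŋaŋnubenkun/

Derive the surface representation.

Rule 1: /ŋ/ before /n/ (alveolar) → [n]
Rule 1: /n/ before /k/ (velar) → [ŋ]
After rule 1: aŋannubeŋkun
Rule 2: /a/ before nasal /ŋ/ → [ã]
Rule 2: /a/ before nasal /n/ → [ã]
Rule 2: /e/ before nasal /ŋ/ → [ẽ]
Rule 2: /u/ before nasal /n/ → [ũ]

[ãŋãnnubẽŋkũn]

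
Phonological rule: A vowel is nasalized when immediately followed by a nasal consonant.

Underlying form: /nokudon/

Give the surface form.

/o/ before nasal /n/ → [õ]

[nokudõn]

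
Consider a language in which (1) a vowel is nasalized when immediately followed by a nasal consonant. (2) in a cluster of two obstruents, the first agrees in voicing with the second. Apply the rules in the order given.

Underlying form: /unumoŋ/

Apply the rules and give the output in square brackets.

[ũnũmõŋ]

Rule 1: /u/ before nasal /n/ → [ũ]
Rule 1: /u/ before nasal /m/ → [ũ]
Rule 1: /o/ before nasal /ŋ/ → [õ]
After rule 1: ũnũmõŋ
Rule 2: no segment meets the rule's conditions; no change.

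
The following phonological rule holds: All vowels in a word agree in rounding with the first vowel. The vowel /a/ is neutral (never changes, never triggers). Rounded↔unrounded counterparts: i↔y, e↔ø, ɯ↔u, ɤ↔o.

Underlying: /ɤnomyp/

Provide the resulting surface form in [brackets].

[ɤnɤmip]

/o/ harmonizes with /ɤ/ ([-round]) → [ɤ]
/y/ harmonizes with /ɤ/ ([-round]) → [i]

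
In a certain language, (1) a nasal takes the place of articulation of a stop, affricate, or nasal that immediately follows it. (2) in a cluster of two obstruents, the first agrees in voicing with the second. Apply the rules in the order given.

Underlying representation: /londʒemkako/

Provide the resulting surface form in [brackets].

Rule 1: /n/ before /dʒ/ (palatal) → [ɲ]
Rule 1: /m/ before /k/ (velar) → [ŋ]
After rule 1: loɲdʒeŋkako
Rule 2: no segment meets the rule's conditions; no change.

[loɲdʒeŋkako]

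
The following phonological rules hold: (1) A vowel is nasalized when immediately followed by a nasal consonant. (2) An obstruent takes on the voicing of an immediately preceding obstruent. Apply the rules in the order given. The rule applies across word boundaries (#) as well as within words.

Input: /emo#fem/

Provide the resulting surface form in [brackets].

[ẽmo#fẽm]

Rule 1: /e/ before nasal /m/ → [ẽ]
Rule 1: /e/ before nasal /m/ → [ẽ]
After rule 1: ẽmo#fẽm
Rule 2: no segment meets the rule's conditions; no change.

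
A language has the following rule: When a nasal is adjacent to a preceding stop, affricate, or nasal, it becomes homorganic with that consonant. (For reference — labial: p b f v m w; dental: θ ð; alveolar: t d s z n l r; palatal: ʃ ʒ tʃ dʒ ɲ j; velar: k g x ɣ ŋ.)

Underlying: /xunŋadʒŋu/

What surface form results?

[xunnadʒɲu]

/ŋ/ after /n/ (alveolar) → [n]
/ŋ/ after /dʒ/ (palatal) → [ɲ]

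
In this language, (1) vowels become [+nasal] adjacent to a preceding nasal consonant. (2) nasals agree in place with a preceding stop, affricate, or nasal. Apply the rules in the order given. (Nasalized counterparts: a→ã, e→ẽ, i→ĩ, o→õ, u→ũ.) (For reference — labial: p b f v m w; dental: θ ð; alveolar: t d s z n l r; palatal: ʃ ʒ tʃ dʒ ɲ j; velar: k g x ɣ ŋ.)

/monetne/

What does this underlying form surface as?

Rule 1: /o/ after nasal /m/ → [õ]
Rule 1: /e/ after nasal /n/ → [ẽ]
Rule 1: /e/ after nasal /n/ → [ẽ]
After rule 1: mõnẽtnẽ
Rule 2: no segment meets the rule's conditions; no change.

[mõnẽtnẽ]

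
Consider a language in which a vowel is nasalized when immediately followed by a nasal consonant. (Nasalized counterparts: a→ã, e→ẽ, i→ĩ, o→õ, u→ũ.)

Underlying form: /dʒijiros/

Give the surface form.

no segment meets the rule's conditions; no change.

[dʒijiros]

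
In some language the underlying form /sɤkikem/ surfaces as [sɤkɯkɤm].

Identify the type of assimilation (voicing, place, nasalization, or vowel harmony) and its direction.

vowel harmony, progressive

/i/→[ɯ] /e/→[ɤ].
Vowels agree with the first vowel, so the harmony is progressive.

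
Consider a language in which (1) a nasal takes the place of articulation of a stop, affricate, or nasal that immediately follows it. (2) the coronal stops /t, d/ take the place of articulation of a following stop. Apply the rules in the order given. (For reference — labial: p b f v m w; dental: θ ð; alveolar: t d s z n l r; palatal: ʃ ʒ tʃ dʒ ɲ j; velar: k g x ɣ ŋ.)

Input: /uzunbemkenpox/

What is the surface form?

[uzumbeŋkempox]

Rule 1: /n/ before /b/ (labial) → [m]
Rule 1: /m/ before /k/ (velar) → [ŋ]
Rule 1: /n/ before /p/ (labial) → [m]
After rule 1: uzumbeŋkempox
Rule 2: no segment meets the rule's conditions; no change.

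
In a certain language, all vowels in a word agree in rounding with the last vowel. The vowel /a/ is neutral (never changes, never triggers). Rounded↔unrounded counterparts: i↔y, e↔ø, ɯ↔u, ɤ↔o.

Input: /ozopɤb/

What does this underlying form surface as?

/o/ harmonizes with /ɤ/ ([-round]) → [ɤ]
/o/ harmonizes with /ɤ/ ([-round]) → [ɤ]

[ɤzɤpɤb]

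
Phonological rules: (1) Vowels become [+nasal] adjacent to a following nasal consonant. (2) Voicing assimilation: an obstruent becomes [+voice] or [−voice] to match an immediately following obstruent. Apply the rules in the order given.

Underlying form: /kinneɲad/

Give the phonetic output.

Rule 1: /i/ before nasal /n/ → [ĩ]
Rule 1: /e/ before nasal /ɲ/ → [ẽ]
After rule 1: kĩnnẽɲad
Rule 2: no segment meets the rule's conditions; no change.

[kĩnnẽɲad]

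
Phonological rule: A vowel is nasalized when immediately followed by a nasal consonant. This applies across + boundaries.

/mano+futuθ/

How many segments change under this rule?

1

/a/ before nasal /n/ → [ã]
1 segment changes.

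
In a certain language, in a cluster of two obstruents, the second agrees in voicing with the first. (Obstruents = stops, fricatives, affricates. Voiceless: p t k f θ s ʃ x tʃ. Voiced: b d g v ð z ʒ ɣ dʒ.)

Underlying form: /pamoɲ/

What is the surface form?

[pamoɲ]

no segment meets the rule's conditions; no change.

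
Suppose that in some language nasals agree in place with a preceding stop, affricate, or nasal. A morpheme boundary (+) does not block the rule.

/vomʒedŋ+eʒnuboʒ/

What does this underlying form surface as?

/ŋ/ after /d/ (alveolar) → [n]

[vomʒedn+eʒnuboʒ]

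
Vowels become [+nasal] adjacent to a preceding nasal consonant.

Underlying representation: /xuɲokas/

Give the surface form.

/o/ after nasal /ɲ/ → [õ]

[xuɲõkas]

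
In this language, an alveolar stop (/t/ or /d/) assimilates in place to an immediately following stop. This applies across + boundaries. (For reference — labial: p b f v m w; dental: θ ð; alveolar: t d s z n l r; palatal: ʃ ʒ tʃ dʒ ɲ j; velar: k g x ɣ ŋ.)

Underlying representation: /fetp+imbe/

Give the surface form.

[fepp+imbe]

/t/ before /p/ (labial) → [p]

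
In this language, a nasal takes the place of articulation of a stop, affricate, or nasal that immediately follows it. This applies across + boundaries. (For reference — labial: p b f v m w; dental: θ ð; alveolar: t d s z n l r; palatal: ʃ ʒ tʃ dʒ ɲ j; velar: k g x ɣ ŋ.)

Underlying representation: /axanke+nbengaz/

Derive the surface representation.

[axaŋke+mbeŋgaz]

/n/ before /k/ (velar) → [ŋ]
/n/ before /b/ (labial) → [m]
/n/ before /g/ (velar) → [ŋ]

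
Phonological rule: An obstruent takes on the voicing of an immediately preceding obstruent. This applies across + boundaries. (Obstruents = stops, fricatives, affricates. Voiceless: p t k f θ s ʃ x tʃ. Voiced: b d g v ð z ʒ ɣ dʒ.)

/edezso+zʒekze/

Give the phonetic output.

/s/ after /z/ (voiced) → [z]
/z/ after /k/ (voiceless) → [s]

[edezzo+zʒekse]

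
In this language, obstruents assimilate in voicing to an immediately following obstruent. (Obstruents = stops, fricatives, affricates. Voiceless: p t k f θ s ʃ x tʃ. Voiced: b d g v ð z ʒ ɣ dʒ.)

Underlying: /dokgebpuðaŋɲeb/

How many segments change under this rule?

/k/ before /g/ (voiced) → [g]
/b/ before /p/ (voiceless) → [p]
2 segments change.

2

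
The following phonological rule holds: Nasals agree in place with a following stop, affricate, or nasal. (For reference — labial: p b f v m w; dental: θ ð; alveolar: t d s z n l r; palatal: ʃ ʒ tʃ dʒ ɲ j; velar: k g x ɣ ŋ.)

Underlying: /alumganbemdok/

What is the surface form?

/m/ before /g/ (velar) → [ŋ]
/n/ before /b/ (labial) → [m]
/m/ before /d/ (alveolar) → [n]

[aluŋgambendok]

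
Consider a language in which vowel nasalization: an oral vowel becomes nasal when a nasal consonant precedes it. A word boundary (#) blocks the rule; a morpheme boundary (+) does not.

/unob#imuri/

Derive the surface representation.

/o/ after nasal /n/ → [õ]
/u/ after nasal /m/ → [ũ]

[unõb#imũri]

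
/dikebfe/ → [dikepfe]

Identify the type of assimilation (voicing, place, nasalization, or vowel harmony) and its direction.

voicing assimilation, regressive

/b/→[p].
Each target copies a feature from the following segment, so the direction is regressive.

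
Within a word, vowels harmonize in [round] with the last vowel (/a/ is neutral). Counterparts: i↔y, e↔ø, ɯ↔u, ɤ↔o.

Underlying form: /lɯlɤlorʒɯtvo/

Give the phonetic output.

[lulolorʒutvo]

/ɯ/ harmonizes with /o/ ([+round]) → [u]
/ɤ/ harmonizes with /o/ ([+round]) → [o]
/ɯ/ harmonizes with /o/ ([+round]) → [u]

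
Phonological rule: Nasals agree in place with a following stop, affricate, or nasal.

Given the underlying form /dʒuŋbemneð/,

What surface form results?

[dʒumbenneð]

/ŋ/ before /b/ (labial) → [m]
/m/ before /n/ (alveolar) → [n]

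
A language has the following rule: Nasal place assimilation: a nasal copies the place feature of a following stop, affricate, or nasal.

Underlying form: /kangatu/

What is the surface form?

/n/ before /g/ (velar) → [ŋ]

[kaŋgatu]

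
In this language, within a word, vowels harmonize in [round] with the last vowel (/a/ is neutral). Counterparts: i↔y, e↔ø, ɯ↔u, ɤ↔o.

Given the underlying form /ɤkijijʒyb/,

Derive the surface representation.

/ɤ/ harmonizes with /y/ ([+round]) → [o]
/i/ harmonizes with /y/ ([+round]) → [y]
/i/ harmonizes with /y/ ([+round]) → [y]

[okyjyjʒyb]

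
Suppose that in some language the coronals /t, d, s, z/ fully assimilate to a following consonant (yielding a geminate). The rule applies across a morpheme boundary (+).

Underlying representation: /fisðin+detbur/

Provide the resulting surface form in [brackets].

[fiððin+debbur]

/s/ before /ð/ → [ð] (total assimilation)
/t/ before /b/ → [b] (total assimilation)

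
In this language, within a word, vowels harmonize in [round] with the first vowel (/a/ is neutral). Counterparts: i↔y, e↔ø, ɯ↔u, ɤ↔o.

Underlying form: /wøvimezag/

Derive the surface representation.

/i/ harmonizes with /ø/ ([+round]) → [y]
/e/ harmonizes with /ø/ ([+round]) → [ø]

[wøvymøzag]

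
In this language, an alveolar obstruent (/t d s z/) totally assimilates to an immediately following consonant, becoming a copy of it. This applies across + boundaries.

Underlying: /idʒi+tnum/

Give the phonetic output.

/t/ before /n/ → [n] (total assimilation)

[idʒi+nnum]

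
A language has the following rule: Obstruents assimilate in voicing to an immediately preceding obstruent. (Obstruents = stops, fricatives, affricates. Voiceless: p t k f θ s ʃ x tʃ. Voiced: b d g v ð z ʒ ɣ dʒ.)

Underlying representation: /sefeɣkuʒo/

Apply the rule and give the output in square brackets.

/k/ after /ɣ/ (voiced) → [g]

[sefeɣguʒo]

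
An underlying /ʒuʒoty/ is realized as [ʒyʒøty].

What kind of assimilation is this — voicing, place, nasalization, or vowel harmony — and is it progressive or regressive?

/u/→[y] /o/→[ø].
Vowels agree with the last vowel, so the harmony is regressive.

vowel harmony, regressive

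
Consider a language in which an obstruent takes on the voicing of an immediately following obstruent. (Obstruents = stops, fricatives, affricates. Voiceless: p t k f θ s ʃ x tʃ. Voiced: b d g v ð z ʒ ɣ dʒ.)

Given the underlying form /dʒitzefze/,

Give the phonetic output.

/t/ before /z/ (voiced) → [d]
/f/ before /z/ (voiced) → [v]

[dʒidzevze]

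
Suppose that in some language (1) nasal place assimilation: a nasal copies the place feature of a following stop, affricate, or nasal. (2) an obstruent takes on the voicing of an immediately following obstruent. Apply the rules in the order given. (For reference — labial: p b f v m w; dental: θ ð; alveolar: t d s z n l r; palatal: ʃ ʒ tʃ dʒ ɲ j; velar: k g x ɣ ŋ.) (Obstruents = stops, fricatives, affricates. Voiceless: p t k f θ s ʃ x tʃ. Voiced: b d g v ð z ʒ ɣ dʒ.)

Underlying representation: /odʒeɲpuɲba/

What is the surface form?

[odʒempumba]

Rule 1: /ɲ/ before /p/ (labial) → [m]
Rule 1: /ɲ/ before /b/ (labial) → [m]
After rule 1: odʒempumba
Rule 2: no segment meets the rule's conditions; no change.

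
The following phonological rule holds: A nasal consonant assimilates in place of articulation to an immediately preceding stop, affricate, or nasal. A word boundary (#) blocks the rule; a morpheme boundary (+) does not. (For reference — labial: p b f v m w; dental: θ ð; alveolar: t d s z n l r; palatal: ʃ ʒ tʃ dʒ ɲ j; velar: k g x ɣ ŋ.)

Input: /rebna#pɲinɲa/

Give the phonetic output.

/n/ after /b/ (labial) → [m]
/ɲ/ after /p/ (labial) → [m]
/ɲ/ after /n/ (alveolar) → [n]

[rebma#pminna]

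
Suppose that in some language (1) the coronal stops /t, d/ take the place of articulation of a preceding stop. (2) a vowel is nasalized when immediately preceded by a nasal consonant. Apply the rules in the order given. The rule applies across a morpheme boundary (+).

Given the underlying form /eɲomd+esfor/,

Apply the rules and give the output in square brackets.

[eɲõmd+esfor]

Rule 1: no segment meets the rule's conditions; no change.
After rule 1: eɲomd+esfor
Rule 2: /o/ after nasal /ɲ/ → [õ]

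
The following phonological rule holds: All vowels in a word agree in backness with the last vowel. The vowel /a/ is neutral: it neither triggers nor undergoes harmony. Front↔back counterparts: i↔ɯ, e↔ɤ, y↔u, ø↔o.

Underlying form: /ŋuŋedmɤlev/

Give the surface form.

/u/ harmonizes with /e/ ([-back]) → [y]
/ɤ/ harmonizes with /e/ ([-back]) → [e]

[ŋyŋedmelev]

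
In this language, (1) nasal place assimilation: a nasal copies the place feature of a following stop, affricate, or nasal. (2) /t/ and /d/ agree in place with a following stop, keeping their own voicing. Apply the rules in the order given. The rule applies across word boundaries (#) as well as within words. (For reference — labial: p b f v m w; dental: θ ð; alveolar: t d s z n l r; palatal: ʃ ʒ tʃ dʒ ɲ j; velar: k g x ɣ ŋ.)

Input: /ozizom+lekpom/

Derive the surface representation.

Rule 1: no segment meets the rule's conditions; no change.
After rule 1: ozizom+lekpom
Rule 2: no segment meets the rule's conditions; no change.

[ozizom+lekpom]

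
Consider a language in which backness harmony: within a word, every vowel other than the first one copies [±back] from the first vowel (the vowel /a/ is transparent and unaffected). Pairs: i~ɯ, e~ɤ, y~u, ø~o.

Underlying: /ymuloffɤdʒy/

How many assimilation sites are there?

/u/ harmonizes with /y/ ([-back]) → [y]
/o/ harmonizes with /y/ ([-back]) → [ø]
/ɤ/ harmonizes with /y/ ([-back]) → [e]
3 segments change.

3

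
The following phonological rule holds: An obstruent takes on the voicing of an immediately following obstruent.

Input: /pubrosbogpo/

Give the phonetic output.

[pubrozbokpo]

/s/ before /b/ (voiced) → [z]
/g/ before /p/ (voiceless) → [k]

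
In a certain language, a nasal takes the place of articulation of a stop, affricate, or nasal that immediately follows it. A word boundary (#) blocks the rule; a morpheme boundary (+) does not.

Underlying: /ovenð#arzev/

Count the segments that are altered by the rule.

0

No segment meets the rule's conditions.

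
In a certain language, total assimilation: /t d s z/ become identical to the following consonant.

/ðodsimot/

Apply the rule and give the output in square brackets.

/d/ before /s/ → [s] (total assimilation)

[ðossimot]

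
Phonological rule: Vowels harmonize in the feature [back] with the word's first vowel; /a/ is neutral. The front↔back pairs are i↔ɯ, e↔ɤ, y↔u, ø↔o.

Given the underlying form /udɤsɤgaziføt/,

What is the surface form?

/i/ harmonizes with /u/ ([+back]) → [ɯ]
/ø/ harmonizes with /u/ ([+back]) → [o]

[udɤsɤgazɯfot]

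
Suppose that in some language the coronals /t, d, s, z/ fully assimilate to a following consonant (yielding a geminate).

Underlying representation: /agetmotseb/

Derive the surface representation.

/t/ before /m/ → [m] (total assimilation)
/t/ before /s/ → [s] (total assimilation)

[agemmosseb]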